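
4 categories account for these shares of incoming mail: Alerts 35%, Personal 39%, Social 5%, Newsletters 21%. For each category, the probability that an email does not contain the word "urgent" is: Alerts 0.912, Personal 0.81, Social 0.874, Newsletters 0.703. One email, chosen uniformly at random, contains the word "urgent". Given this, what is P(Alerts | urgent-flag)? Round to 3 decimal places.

Taking complements, P(urgent-flag | each) = Alerts 0.088, Personal 0.19, Social 0.126, Newsletters 0.297.
Unnormalized posteriors (prior × likelihood):
  Alerts: 0.35 × 0.088 = 0.0308
  Personal: 0.39 × 0.19 = 0.0741
  Social: 0.05 × 0.126 = 0.0063
  Newsletters: 0.21 × 0.297 = 0.06237
Sum = 0.17357.
P(Alerts | evidence) = 0.0308 / 0.17357 ≈ 0.177.

0.177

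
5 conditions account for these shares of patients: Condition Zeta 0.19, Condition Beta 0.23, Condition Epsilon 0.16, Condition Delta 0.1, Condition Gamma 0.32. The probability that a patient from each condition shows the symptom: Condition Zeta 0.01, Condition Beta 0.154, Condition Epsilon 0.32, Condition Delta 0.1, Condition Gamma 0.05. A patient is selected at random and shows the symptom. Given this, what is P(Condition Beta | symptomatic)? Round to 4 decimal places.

By Bayes' rule, posterior ∝ prior × likelihood:
  Condition Zeta: 0.19 × 0.01 = 0.0019
  Condition Beta: 0.23 × 0.154 = 0.03542
  Condition Epsilon: 0.16 × 0.32 = 0.0512
  Condition Delta: 0.1 × 0.1 = 0.01
  Condition Gamma: 0.32 × 0.05 = 0.016
Sum = 0.11452.
P(Condition Beta | evidence) = 0.03542 / 0.11452 ≈ 0.3093.

0.3093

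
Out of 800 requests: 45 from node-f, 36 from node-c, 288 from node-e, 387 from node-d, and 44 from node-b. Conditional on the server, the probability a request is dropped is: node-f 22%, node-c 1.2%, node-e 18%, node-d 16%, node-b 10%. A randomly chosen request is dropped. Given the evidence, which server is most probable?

Unnormalized posteriors (prior × likelihood):
  node-f: 0.05625 × 0.22 = 0.012375
  node-c: 0.045 × 0.012 = 0.00054
  node-e: 0.36 × 0.18 = 0.0648
  node-d: 0.48375 × 0.16 = 0.0774
  node-b: 0.055 × 0.1 = 0.0055
Sum = 0.160615.
Largest term belongs to node-d, so node-d is most probable.

node-d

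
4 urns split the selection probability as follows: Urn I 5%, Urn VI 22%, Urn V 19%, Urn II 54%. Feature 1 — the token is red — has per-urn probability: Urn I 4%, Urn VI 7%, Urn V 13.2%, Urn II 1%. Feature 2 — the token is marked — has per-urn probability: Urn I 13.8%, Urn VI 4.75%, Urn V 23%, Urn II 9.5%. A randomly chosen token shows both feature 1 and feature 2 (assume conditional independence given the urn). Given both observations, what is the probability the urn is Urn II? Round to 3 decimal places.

0.070

By Bayes' rule, posterior ∝ prior × likelihood:
  Urn I: 0.05 × 0.04 × 0.138 = 0.000276
  Urn VI: 0.22 × 0.07 × 0.0475 = 0.0007315
  Urn V: 0.19 × 0.132 × 0.23 = 0.0057684
  Urn II: 0.54 × 0.01 × 0.095 = 0.000513
Normalizing constant = 0.0072889.
P(Urn II | evidence) = 0.000513 / 0.0072889 ≈ 0.070.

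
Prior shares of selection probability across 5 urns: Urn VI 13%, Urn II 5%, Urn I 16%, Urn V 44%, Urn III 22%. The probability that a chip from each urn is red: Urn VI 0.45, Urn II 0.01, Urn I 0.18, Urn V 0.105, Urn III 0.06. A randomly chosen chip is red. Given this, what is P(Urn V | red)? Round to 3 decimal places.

0.314

Unnormalized posteriors (prior × likelihood):
  Urn VI: 0.13 × 0.45 = 0.0585
  Urn II: 0.05 × 0.01 = 0.0005
  Urn I: 0.16 × 0.18 = 0.0288
  Urn V: 0.44 × 0.105 = 0.0462
  Urn III: 0.22 × 0.06 = 0.0132
Normalizing constant = 0.1472.
P(Urn V | evidence) = 0.0462 / 0.1472 ≈ 0.314.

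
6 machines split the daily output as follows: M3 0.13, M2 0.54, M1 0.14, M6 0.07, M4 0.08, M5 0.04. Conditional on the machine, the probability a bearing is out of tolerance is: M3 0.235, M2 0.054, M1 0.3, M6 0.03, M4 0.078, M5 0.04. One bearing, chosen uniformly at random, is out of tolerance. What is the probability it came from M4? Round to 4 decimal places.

0.0559

Unnormalized posteriors (prior × likelihood):
  M3: 0.13 × 0.235 = 0.03055
  M2: 0.54 × 0.054 = 0.02916
  M1: 0.14 × 0.3 = 0.042
  M6: 0.07 × 0.03 = 0.0021
  M4: 0.08 × 0.078 = 0.00624
  M5: 0.04 × 0.04 = 0.0016
Sum = 0.11165.
P(M4 | evidence) = 0.00624 / 0.11165 ≈ 0.0559.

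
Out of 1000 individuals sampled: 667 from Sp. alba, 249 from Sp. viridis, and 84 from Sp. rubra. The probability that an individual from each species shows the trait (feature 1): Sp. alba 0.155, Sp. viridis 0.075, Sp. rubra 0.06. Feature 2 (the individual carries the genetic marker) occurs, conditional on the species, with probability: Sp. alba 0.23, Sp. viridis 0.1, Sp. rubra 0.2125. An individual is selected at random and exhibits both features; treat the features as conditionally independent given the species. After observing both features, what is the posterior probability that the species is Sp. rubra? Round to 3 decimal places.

By Bayes' rule, posterior ∝ prior × likelihood:
  Sp. alba: 0.667 × 0.155 × 0.23 = 0.02377855
  Sp. viridis: 0.249 × 0.075 × 0.1 = 0.0018675
  Sp. rubra: 0.084 × 0.06 × 0.2125 = 0.001071
Total = 0.02671705.
P(Sp. rubra | evidence) = 0.001071 / 0.02671705 ≈ 0.040.

0.040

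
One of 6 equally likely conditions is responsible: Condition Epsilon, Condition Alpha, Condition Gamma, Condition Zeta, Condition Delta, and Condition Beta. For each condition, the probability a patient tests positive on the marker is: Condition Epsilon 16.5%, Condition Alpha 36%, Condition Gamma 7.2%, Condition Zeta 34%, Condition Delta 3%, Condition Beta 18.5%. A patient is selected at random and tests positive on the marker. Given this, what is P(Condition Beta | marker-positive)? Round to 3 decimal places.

With a uniform prior (1/6 each), posterior ∝ likelihood:
  Condition Epsilon: 0.165
  Condition Alpha: 0.36
  Condition Gamma: 0.072
  Condition Zeta: 0.34
  Condition Delta: 0.03
  Condition Beta: 0.185
Sum = 1.152.
P(Condition Beta | evidence) = 0.185 / 1.152 ≈ 0.161.

0.161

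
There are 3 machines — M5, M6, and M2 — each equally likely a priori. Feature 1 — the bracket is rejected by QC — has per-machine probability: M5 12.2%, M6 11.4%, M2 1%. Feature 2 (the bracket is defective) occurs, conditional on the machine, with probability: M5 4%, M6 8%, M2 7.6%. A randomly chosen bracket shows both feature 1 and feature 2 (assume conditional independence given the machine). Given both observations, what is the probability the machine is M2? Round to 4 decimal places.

Since the prior is uniform, the posterior is proportional to the likelihood:
  M5: 0.122 × 0.04 = 0.00488
  M6: 0.114 × 0.08 = 0.00912
  M2: 0.01 × 0.076 = 0.00076
Normalizing constant = 0.01476.
P(M2 | evidence) = 0.00076 / 0.01476 ≈ 0.0515.

0.0515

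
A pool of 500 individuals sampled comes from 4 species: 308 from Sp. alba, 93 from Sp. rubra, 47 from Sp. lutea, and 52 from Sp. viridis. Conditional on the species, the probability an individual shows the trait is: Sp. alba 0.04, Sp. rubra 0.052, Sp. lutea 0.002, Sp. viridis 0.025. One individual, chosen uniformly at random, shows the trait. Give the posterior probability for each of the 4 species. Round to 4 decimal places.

Prior × likelihood for each hypothesis:
  Sp. alba: 0.616 × 0.04 = 0.02464
  Sp. rubra: 0.186 × 0.052 = 0.009672
  Sp. lutea: 0.094 × 0.002 = 0.000188
  Sp. viridis: 0.104 × 0.025 = 0.0026
Sum = 0.0371.
P(Sp. alba | trait) = 0.02464/0.0371 ≈ 0.6642
P(Sp. rubra | trait) = 0.009672/0.0371 ≈ 0.2607
P(Sp. lutea | trait) = 0.000188/0.0371 ≈ 0.0051
P(Sp. viridis | trait) = 0.0026/0.0371 ≈ 0.0701
(Check: 0.6642+0.2607+0.0051+0.0701 = 1.0001.)

Sp. alba 0.6642, Sp. rubra 0.2607, Sp. lutea 0.0051, Sp. viridis 0.0701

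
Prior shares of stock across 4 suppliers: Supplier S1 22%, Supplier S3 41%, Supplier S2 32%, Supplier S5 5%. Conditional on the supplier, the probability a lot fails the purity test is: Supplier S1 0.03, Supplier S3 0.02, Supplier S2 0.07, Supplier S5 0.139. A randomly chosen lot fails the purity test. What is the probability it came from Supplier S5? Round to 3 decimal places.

Compute prior × likelihood for every hypothesis:
  Supplier S1: 0.22 × 0.03 = 0.0066
  Supplier S3: 0.41 × 0.02 = 0.0082
  Supplier S2: 0.32 × 0.07 = 0.0224
  Supplier S5: 0.05 × 0.139 = 0.00695
Normalizing constant = 0.04415.
P(Supplier S5 | evidence) = 0.00695 / 0.04415 ≈ 0.157.

0.157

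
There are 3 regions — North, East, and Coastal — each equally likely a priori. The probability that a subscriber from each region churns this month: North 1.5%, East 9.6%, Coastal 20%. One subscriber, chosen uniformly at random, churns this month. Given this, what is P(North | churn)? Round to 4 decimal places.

0.0482

Since the prior is uniform, the posterior is proportional to the likelihood:
  North: 0.015
  East: 0.096
  Coastal: 0.2
Sum = 0.311.
P(North | evidence) = 0.015 / 0.311 ≈ 0.0482.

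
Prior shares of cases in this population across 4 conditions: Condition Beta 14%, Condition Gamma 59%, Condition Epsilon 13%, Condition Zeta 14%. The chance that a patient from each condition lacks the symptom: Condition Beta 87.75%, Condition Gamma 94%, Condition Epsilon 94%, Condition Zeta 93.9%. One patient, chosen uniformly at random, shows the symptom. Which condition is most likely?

Taking complements, P(symptomatic | each) = Condition Beta 0.1225, Condition Gamma 0.06, Condition Epsilon 0.06, Condition Zeta 0.061.
By Bayes' rule, posterior ∝ prior × likelihood:
  Condition Beta: 0.14 × 0.1225 = 0.01715
  Condition Gamma: 0.59 × 0.06 = 0.0354
  Condition Epsilon: 0.13 × 0.06 = 0.0078
  Condition Zeta: 0.14 × 0.061 = 0.00854
Total = 0.06889.
Largest term belongs to Condition Gamma, so Condition Gamma is most probable.

Condition Gamma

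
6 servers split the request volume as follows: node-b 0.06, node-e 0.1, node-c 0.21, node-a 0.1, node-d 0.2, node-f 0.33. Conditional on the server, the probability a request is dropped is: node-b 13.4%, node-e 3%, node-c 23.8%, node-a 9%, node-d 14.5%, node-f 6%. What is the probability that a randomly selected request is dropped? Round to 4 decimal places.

By Bayes' rule, posterior ∝ prior × likelihood:
  node-b: 0.06 × 0.134 = 0.00804
  node-e: 0.1 × 0.03 = 0.003
  node-c: 0.21 × 0.238 = 0.04998
  node-a: 0.1 × 0.09 = 0.009
  node-d: 0.2 × 0.145 = 0.029
  node-f: 0.33 × 0.06 = 0.0198
P(dropped) = 0.00804 + 0.003 + 0.04998 + 0.009 + 0.029 + 0.0198 = 0.11882 → 0.1188.

0.1188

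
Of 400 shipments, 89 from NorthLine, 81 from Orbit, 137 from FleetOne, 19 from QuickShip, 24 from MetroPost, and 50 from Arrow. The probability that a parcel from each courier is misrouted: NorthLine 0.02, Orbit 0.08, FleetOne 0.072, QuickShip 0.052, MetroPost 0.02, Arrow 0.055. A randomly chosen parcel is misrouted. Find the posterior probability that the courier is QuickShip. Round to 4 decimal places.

0.0442

Compute prior × likelihood for every hypothesis:
  NorthLine: 0.2225 × 0.02 = 0.00445
  Orbit: 0.2025 × 0.08 = 0.0162
  FleetOne: 0.3425 × 0.072 = 0.02466
  QuickShip: 0.0475 × 0.052 = 0.00247
  MetroPost: 0.06 × 0.02 = 0.0012
  Arrow: 0.125 × 0.055 = 0.006875
Sum = 0.055855.
P(QuickShip | evidence) = 0.00247 / 0.055855 ≈ 0.0442.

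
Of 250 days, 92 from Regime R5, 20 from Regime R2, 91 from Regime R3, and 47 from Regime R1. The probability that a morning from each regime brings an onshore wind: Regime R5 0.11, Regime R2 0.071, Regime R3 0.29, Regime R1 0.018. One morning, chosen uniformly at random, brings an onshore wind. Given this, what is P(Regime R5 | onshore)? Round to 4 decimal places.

0.2610

Compute prior × likelihood for every hypothesis:
  Regime R5: 0.368 × 0.11 = 0.04048
  Regime R2: 0.08 × 0.071 = 0.00568
  Regime R3: 0.364 × 0.29 = 0.10556
  Regime R1: 0.188 × 0.018 = 0.003384
Sum = 0.155104.
P(Regime R5 | evidence) = 0.04048 / 0.155104 ≈ 0.2610.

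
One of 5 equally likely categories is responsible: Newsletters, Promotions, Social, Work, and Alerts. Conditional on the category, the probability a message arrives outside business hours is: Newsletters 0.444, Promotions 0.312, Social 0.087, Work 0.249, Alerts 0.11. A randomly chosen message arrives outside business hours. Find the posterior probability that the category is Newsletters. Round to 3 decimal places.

Since the prior is uniform, the posterior is proportional to the likelihood:
  Newsletters: 0.444
  Promotions: 0.312
  Social: 0.087
  Work: 0.249
  Alerts: 0.11
Total = 1.202.
P(Newsletters | evidence) = 0.444 / 1.202 ≈ 0.369.

0.369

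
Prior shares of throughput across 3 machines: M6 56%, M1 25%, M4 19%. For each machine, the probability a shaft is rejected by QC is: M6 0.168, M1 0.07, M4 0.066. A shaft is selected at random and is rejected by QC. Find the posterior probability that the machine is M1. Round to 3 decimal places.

Compute prior × likelihood for every hypothesis:
  M6: 0.56 × 0.168 = 0.09408
  M1: 0.25 × 0.07 = 0.0175
  M4: 0.19 × 0.066 = 0.01254
Sum = 0.12412.
P(M1 | evidence) = 0.0175 / 0.12412 ≈ 0.141.

0.141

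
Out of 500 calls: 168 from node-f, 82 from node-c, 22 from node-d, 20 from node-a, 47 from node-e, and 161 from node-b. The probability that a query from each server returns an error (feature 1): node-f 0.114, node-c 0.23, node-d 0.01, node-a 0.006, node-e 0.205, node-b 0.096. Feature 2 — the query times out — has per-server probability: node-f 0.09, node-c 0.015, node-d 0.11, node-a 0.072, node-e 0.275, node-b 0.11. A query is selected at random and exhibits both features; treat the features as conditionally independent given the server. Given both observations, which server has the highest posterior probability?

Unnormalized posteriors (prior × likelihood):
  node-f: 0.336 × 0.114 × 0.09 = 0.00344736
  node-c: 0.164 × 0.23 × 0.015 = 0.0005658
  node-d: 0.044 × 0.01 × 0.11 = 0.0000484
  node-a: 0.04 × 0.006 × 0.072 = 0.00001728
  node-e: 0.094 × 0.205 × 0.275 = 0.00529925
  node-b: 0.322 × 0.096 × 0.11 = 0.00340032
Sum = 0.01277841.
Largest term belongs to node-e, so node-e is most probable.

node-e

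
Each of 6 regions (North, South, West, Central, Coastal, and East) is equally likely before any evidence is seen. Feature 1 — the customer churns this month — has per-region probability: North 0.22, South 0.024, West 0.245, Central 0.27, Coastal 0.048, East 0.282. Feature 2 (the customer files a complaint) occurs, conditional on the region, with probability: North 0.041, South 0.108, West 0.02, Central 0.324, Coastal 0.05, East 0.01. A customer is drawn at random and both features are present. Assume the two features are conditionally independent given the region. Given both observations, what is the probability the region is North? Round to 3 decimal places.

With a uniform prior (1/6 each), posterior ∝ likelihood:
  North: 0.22 × 0.041 = 0.00902
  South: 0.024 × 0.108 = 0.002592
  West: 0.245 × 0.02 = 0.0049
  Central: 0.27 × 0.324 = 0.08748
  Coastal: 0.048 × 0.05 = 0.0024
  East: 0.282 × 0.01 = 0.00282
Sum = 0.109212.
P(North | evidence) = 0.00902 / 0.109212 ≈ 0.083.

0.083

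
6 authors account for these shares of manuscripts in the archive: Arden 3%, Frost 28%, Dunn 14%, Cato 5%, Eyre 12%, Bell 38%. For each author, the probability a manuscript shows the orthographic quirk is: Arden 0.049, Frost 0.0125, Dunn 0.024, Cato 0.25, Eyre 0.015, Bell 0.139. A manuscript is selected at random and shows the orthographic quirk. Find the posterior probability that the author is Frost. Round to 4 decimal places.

0.0464

Unnormalized posteriors (prior × likelihood):
  Arden: 0.03 × 0.049 = 0.00147
  Frost: 0.28 × 0.0125 = 0.0035
  Dunn: 0.14 × 0.024 = 0.00336
  Cato: 0.05 × 0.25 = 0.0125
  Eyre: 0.12 × 0.015 = 0.0018
  Bell: 0.38 × 0.139 = 0.05282
Total = 0.07545.
P(Frost | evidence) = 0.0035 / 0.07545 ≈ 0.0464.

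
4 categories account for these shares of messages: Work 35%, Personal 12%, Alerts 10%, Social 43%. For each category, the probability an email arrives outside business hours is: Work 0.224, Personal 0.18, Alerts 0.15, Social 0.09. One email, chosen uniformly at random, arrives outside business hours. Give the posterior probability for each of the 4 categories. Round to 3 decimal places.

Work 0.510, Personal 0.141, Alerts 0.098, Social 0.252

Prior × likelihood for each hypothesis:
  Work: 0.35 × 0.224 = 0.0784
  Personal: 0.12 × 0.18 = 0.0216
  Alerts: 0.1 × 0.15 = 0.015
  Social: 0.43 × 0.09 = 0.0387
Sum = 0.1537.
P(Work | off-hours) = 0.0784/0.1537 ≈ 0.510
P(Personal | off-hours) = 0.0216/0.1537 ≈ 0.141
P(Alerts | off-hours) = 0.015/0.1537 ≈ 0.098
P(Social | off-hours) = 0.0387/0.1537 ≈ 0.252
(Check: 0.510+0.141+0.098+0.252 = 1.001.)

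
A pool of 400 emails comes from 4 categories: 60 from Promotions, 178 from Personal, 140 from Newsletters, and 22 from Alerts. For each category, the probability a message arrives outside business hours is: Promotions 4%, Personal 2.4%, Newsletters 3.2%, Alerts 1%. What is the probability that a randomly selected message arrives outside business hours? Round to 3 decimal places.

Compute prior × likelihood for every hypothesis:
  Promotions: 0.15 × 0.04 = 0.006
  Personal: 0.445 × 0.024 = 0.01068
  Newsletters: 0.35 × 0.032 = 0.0112
  Alerts: 0.055 × 0.01 = 0.00055
P(off-hours) = 0.006 + 0.01068 + 0.0112 + 0.00055 = 0.02843 → 0.028.

0.028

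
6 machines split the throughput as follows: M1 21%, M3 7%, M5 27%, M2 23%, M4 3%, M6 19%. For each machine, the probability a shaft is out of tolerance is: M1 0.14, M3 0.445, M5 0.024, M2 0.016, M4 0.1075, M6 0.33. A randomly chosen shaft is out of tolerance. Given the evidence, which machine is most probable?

Prior × likelihood for each hypothesis:
  M1: 0.21 × 0.14 = 0.0294
  M3: 0.07 × 0.445 = 0.03115
  M5: 0.27 × 0.024 = 0.00648
  M2: 0.23 × 0.016 = 0.00368
  M4: 0.03 × 0.1075 = 0.003225
  M6: 0.19 × 0.33 = 0.0627
Total = 0.136635.
Largest term belongs to M6, so M6 is most probable.

M6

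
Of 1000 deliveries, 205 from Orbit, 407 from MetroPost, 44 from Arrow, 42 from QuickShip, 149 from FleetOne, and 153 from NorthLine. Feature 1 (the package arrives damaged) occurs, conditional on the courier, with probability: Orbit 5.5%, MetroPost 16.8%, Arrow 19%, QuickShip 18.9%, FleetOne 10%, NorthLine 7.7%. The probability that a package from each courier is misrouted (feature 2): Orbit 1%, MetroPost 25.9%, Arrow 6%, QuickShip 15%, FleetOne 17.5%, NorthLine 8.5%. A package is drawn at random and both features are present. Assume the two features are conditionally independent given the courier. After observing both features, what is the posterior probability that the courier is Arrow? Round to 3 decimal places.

0.022

By Bayes' rule, posterior ∝ prior × likelihood:
  Orbit: 0.205 × 0.055 × 0.01 = 0.00011275
  MetroPost: 0.407 × 0.168 × 0.259 = 0.017709384
  Arrow: 0.044 × 0.19 × 0.06 = 0.0005016
  QuickShip: 0.042 × 0.189 × 0.15 = 0.0011907
  FleetOne: 0.149 × 0.1 × 0.175 = 0.0026075
  NorthLine: 0.153 × 0.077 × 0.085 = 0.001001385
Sum = 0.023123319.
P(Arrow | evidence) = 0.0005016 / 0.023123319 ≈ 0.022.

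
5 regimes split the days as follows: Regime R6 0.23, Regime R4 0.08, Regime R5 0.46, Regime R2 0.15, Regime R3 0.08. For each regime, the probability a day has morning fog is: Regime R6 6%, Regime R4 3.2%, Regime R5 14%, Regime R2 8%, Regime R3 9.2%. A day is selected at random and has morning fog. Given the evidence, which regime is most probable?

Prior × likelihood for each hypothesis:
  Regime R6: 0.23 × 0.06 = 0.0138
  Regime R4: 0.08 × 0.032 = 0.00256
  Regime R5: 0.46 × 0.14 = 0.0644
  Regime R2: 0.15 × 0.08 = 0.012
  Regime R3: 0.08 × 0.092 = 0.00736
Normalizing constant = 0.10012.
Largest term belongs to Regime R5, so Regime R5 is most probable.

Regime R5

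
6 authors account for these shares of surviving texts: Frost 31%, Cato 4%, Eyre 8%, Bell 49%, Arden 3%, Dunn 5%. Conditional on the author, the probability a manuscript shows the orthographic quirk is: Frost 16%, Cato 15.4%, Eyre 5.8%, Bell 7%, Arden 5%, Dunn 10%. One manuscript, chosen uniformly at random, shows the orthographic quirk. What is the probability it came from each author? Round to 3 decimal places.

By Bayes' rule, posterior ∝ prior × likelihood:
  Frost: 0.31 × 0.16 = 0.0496
  Cato: 0.04 × 0.154 = 0.00616
  Eyre: 0.08 × 0.058 = 0.00464
  Bell: 0.49 × 0.07 = 0.0343
  Arden: 0.03 × 0.05 = 0.0015
  Dunn: 0.05 × 0.1 = 0.005
Sum = 0.1012.
P(Frost | quirk) = 0.0496/0.1012 ≈ 0.490
P(Cato | quirk) = 0.00616/0.1012 ≈ 0.061
P(Eyre | quirk) = 0.00464/0.1012 ≈ 0.046
P(Bell | quirk) = 0.0343/0.1012 ≈ 0.339
P(Arden | quirk) = 0.0015/0.1012 ≈ 0.015
P(Dunn | quirk) = 0.005/0.1012 ≈ 0.049

Frost 0.490, Cato 0.061, Eyre 0.046, Bell 0.339, Arden 0.015, Dunn 0.049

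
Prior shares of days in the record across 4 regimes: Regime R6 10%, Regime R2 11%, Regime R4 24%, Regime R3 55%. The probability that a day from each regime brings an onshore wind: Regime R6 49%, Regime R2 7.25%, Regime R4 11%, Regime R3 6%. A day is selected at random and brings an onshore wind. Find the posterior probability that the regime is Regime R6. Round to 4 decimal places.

0.4211

Compute prior × likelihood for every hypothesis:
  Regime R6: 0.1 × 0.49 = 0.049
  Regime R2: 0.11 × 0.0725 = 0.007975
  Regime R4: 0.24 × 0.11 = 0.0264
  Regime R3: 0.55 × 0.06 = 0.033
Normalizing constant = 0.116375.
P(Regime R6 | evidence) = 0.049 / 0.116375 ≈ 0.4211.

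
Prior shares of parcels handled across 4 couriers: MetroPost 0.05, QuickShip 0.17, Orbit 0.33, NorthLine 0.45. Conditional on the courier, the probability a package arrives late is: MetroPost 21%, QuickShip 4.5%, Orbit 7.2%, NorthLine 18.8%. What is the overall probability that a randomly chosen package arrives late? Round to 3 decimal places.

0.127

By Bayes' rule, posterior ∝ prior × likelihood:
  MetroPost: 0.05 × 0.21 = 0.0105
  QuickShip: 0.17 × 0.045 = 0.00765
  Orbit: 0.33 × 0.072 = 0.02376
  NorthLine: 0.45 × 0.188 = 0.0846
P(late) = 0.0105 + 0.00765 + 0.02376 + 0.0846 = 0.12651 → 0.127.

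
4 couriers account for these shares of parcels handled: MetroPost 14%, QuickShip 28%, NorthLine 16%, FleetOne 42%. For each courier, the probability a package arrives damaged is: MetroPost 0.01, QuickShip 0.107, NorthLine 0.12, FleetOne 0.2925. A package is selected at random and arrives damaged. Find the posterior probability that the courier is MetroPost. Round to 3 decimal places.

0.008

Unnormalized posteriors (prior × likelihood):
  MetroPost: 0.14 × 0.01 = 0.0014
  QuickShip: 0.28 × 0.107 = 0.02996
  NorthLine: 0.16 × 0.12 = 0.0192
  FleetOne: 0.42 × 0.2925 = 0.12285
Total = 0.17341.
P(MetroPost | evidence) = 0.0014 / 0.17341 ≈ 0.008.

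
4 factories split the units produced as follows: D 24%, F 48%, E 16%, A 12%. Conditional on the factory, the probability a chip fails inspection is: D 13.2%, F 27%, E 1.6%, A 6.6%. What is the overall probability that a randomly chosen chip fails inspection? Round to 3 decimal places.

Prior × likelihood for each hypothesis:
  D: 0.24 × 0.132 = 0.03168
  F: 0.48 × 0.27 = 0.1296
  E: 0.16 × 0.016 = 0.00256
  A: 0.12 × 0.066 = 0.00792
P(nonconforming) = 0.03168 + 0.1296 + 0.00256 + 0.00792 = 0.17176 → 0.172.

0.172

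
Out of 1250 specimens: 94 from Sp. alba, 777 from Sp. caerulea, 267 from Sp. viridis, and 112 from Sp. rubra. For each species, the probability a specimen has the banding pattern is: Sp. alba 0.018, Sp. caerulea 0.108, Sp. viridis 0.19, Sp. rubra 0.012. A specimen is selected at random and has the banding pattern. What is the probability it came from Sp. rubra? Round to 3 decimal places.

0.010

Unnormalized posteriors (prior × likelihood):
  Sp. alba: 0.0752 × 0.018 = 0.0013536
  Sp. caerulea: 0.6216 × 0.108 = 0.0671328
  Sp. viridis: 0.2136 × 0.19 = 0.040584
  Sp. rubra: 0.0896 × 0.012 = 0.0010752
Total = 0.1101456.
P(Sp. rubra | evidence) = 0.0010752 / 0.1101456 ≈ 0.010.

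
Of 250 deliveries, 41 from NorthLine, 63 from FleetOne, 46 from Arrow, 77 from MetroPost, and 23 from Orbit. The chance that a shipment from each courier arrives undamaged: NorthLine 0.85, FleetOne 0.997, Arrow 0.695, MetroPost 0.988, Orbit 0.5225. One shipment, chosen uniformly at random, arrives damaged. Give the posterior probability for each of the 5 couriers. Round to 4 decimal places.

NorthLine 0.1905, FleetOne 0.0059, Arrow 0.4347, MetroPost 0.0286, Orbit 0.3403

Taking complements, P(damaged | each) = NorthLine 0.15, FleetOne 0.003, Arrow 0.305, MetroPost 0.012, Orbit 0.4775.
By Bayes' rule, posterior ∝ prior × likelihood:
  NorthLine: 0.164 × 0.15 = 0.0246
  FleetOne: 0.252 × 0.003 = 0.000756
  Arrow: 0.184 × 0.305 = 0.05612
  MetroPost: 0.308 × 0.012 = 0.003696
  Orbit: 0.092 × 0.4775 = 0.04393
Total = 0.129102.
P(NorthLine | damaged) = 0.0246/0.129102 ≈ 0.1905
P(FleetOne | damaged) = 0.000756/0.129102 ≈ 0.0059
P(Arrow | damaged) = 0.05612/0.129102 ≈ 0.4347
P(MetroPost | damaged) = 0.003696/0.129102 ≈ 0.0286
P(Orbit | damaged) = 0.04393/0.129102 ≈ 0.3403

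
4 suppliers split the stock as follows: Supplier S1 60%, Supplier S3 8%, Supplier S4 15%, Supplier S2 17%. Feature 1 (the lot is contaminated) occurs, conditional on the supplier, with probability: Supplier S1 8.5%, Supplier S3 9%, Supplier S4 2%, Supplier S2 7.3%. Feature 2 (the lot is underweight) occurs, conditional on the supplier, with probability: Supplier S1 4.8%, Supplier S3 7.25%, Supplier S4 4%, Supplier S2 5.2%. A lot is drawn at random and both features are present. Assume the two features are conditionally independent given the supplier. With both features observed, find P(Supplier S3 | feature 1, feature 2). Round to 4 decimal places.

Prior × likelihood for each hypothesis:
  Supplier S1: 0.6 × 0.085 × 0.048 = 0.002448
  Supplier S3: 0.08 × 0.09 × 0.0725 = 0.000522
  Supplier S4: 0.15 × 0.02 × 0.04 = 0.00012
  Supplier S2: 0.17 × 0.073 × 0.052 = 0.00064532
Total = 0.00373532.
P(Supplier S3 | evidence) = 0.000522 / 0.00373532 ≈ 0.1397.

0.1397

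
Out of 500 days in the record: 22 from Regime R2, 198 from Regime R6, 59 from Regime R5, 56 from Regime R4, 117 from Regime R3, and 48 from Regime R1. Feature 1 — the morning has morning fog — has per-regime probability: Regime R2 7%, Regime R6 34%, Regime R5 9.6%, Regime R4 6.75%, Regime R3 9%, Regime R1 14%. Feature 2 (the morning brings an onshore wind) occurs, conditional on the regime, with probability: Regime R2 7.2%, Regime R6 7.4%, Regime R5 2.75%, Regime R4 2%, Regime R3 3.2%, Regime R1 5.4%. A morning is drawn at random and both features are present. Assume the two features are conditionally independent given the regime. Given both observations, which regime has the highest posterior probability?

Regime R6

Prior × likelihood for each hypothesis:
  Regime R2: 0.044 × 0.07 × 0.072 = 0.00022176
  Regime R6: 0.396 × 0.34 × 0.074 = 0.00996336
  Regime R5: 0.118 × 0.096 × 0.0275 = 0.00031152
  Regime R4: 0.112 × 0.0675 × 0.02 = 0.0001512
  Regime R3: 0.234 × 0.09 × 0.032 = 0.00067392
  Regime R1: 0.096 × 0.14 × 0.054 = 0.00072576
Total = 0.01204752.
Largest term belongs to Regime R6, so Regime R6 is most probable.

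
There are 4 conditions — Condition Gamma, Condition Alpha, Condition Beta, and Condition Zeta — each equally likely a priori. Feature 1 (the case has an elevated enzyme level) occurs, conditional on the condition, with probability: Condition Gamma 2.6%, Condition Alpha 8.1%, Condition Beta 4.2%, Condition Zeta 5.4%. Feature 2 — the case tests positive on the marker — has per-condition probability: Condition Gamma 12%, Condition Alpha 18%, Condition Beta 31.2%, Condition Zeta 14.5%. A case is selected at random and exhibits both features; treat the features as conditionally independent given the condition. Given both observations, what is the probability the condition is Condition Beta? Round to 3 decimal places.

0.339

With a uniform prior (1/4 each), posterior ∝ likelihood:
  Condition Gamma: 0.026 × 0.12 = 0.00312
  Condition Alpha: 0.081 × 0.18 = 0.01458
  Condition Beta: 0.042 × 0.312 = 0.013104
  Condition Zeta: 0.054 × 0.145 = 0.00783
Total = 0.038634.
P(Condition Beta | evidence) = 0.013104 / 0.038634 ≈ 0.339.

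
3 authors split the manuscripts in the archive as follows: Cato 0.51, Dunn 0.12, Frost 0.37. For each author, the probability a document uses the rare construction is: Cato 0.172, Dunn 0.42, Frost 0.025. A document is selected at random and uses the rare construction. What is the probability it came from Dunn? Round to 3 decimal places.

0.342

Prior × likelihood for each hypothesis:
  Cato: 0.51 × 0.172 = 0.08772
  Dunn: 0.12 × 0.42 = 0.0504
  Frost: 0.37 × 0.025 = 0.00925
Normalizing constant = 0.14737.
P(Dunn | evidence) = 0.0504 / 0.14737 ≈ 0.342.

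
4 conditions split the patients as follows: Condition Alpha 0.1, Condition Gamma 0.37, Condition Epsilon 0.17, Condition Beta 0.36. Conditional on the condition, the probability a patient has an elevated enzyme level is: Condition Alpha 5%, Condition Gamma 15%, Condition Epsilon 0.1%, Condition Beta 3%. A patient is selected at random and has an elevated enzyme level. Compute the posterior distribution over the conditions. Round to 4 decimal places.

Unnormalized posteriors (prior × likelihood):
  Condition Alpha: 0.1 × 0.05 = 0.005
  Condition Gamma: 0.37 × 0.15 = 0.0555
  Condition Epsilon: 0.17 × 0.001 = 0.00017
  Condition Beta: 0.36 × 0.03 = 0.0108
Total = 0.07147.
P(Condition Alpha | elevated) = 0.005/0.07147 ≈ 0.0700
P(Condition Gamma | elevated) = 0.0555/0.07147 ≈ 0.7765
P(Condition Epsilon | elevated) = 0.00017/0.07147 ≈ 0.0024
P(Condition Beta | elevated) = 0.0108/0.07147 ≈ 0.1511

Condition Alpha 0.0700, Condition Gamma 0.7765, Condition Epsilon 0.0024, Condition Beta 0.1511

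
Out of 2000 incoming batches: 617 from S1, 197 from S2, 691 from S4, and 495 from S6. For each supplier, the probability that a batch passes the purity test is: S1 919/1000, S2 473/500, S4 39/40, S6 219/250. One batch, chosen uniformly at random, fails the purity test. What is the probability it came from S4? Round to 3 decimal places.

Taking complements, P(off-spec | each) = S1 0.081, S2 0.054, S4 0.025, S6 0.124.
Prior × likelihood for each hypothesis:
  S1: 0.3085 × 0.081 = 0.0249885
  S2: 0.0985 × 0.054 = 0.005319
  S4: 0.3455 × 0.025 = 0.0086375
  S6: 0.2475 × 0.124 = 0.03069
Sum = 0.069635.
P(S4 | evidence) = 0.0086375 / 0.069635 ≈ 0.124.

0.124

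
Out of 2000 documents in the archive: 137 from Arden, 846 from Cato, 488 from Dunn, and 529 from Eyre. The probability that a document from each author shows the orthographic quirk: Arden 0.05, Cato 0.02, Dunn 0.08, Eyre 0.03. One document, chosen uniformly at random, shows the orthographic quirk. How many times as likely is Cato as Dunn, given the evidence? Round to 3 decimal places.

Compute prior × likelihood for every hypothesis:
  Arden: 0.0685 × 0.05 = 0.003425
  Cato: 0.423 × 0.02 = 0.00846
  Dunn: 0.244 × 0.08 = 0.01952
  Eyre: 0.2645 × 0.03 = 0.007935
Sum = 0.03934.
The ratio is 0.00846 / 0.01952 (the normalizer cancels) = 0.433.

0.433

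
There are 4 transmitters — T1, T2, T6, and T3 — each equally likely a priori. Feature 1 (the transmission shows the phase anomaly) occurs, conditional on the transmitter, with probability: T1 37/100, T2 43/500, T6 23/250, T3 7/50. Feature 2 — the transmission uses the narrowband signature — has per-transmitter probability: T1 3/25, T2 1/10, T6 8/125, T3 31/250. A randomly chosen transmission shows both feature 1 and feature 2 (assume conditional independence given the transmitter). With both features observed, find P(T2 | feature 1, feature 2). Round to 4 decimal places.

0.1128

With a uniform prior (1/4 each), posterior ∝ likelihood:
  T1: 0.37 × 0.12 = 0.0444
  T2: 0.086 × 0.1 = 0.0086
  T6: 0.092 × 0.064 = 0.005888
  T3: 0.14 × 0.124 = 0.01736
Sum = 0.076248.
P(T2 | evidence) = 0.0086 / 0.076248 ≈ 0.1128.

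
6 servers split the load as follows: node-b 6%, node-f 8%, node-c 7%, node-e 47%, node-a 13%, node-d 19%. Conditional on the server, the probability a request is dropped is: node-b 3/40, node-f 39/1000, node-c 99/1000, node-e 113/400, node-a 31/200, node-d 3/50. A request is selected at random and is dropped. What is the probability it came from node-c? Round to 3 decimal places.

Compute prior × likelihood for every hypothesis:
  node-b: 0.06 × 0.075 = 0.0045
  node-f: 0.08 × 0.039 = 0.00312
  node-c: 0.07 × 0.099 = 0.00693
  node-e: 0.47 × 0.2825 = 0.132775
  node-a: 0.13 × 0.155 = 0.02015
  node-d: 0.19 × 0.06 = 0.0114
Normalizing constant = 0.178875.
P(node-c | evidence) = 0.00693 / 0.178875 ≈ 0.039.

0.039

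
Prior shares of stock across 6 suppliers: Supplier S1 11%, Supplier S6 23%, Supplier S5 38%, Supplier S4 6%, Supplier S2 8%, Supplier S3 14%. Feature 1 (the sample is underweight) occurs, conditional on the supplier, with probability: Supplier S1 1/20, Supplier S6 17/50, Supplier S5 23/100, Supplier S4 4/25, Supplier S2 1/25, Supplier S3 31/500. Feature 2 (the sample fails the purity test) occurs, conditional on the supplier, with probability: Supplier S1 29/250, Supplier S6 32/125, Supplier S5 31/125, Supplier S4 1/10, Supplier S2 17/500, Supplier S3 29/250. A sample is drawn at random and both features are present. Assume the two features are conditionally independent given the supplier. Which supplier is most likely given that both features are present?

By Bayes' rule, posterior ∝ prior × likelihood:
  Supplier S1: 0.11 × 0.05 × 0.116 = 0.000638
  Supplier S6: 0.23 × 0.34 × 0.256 = 0.0200192
  Supplier S5: 0.38 × 0.23 × 0.248 = 0.0216752
  Supplier S4: 0.06 × 0.16 × 0.1 = 0.00096
  Supplier S2: 0.08 × 0.04 × 0.034 = 0.0001088
  Supplier S3: 0.14 × 0.062 × 0.116 = 0.00100688
Normalizing constant = 0.04440808.
Largest term belongs to Supplier S5, so Supplier S5 is most probable.

Supplier S5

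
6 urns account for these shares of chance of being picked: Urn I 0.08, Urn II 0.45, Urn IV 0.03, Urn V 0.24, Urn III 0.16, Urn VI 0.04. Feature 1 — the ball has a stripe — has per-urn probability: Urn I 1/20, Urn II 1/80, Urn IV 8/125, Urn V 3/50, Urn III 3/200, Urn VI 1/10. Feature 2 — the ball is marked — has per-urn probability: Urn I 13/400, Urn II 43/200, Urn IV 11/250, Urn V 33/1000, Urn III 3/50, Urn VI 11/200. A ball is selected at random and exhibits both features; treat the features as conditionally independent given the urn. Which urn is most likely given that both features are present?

Urn II

Prior × likelihood for each hypothesis:
  Urn I: 0.08 × 0.05 × 0.0325 = 0.00013
  Urn II: 0.45 × 0.0125 × 0.215 = 0.001209375
  Urn IV: 0.03 × 0.064 × 0.044 = 0.00008448
  Urn V: 0.24 × 0.06 × 0.033 = 0.0004752
  Urn III: 0.16 × 0.015 × 0.06 = 0.000144
  Urn VI: 0.04 × 0.1 × 0.055 = 0.00022
Normalizing constant = 0.002263055.
Largest term belongs to Urn II, so Urn II is most probable.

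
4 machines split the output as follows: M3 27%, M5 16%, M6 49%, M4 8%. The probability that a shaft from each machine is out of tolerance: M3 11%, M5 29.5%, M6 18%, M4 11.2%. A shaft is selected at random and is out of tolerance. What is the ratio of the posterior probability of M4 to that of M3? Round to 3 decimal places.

0.302

Compute prior × likelihood for every hypothesis:
  M3: 0.27 × 0.11 = 0.0297
  M5: 0.16 × 0.295 = 0.0472
  M6: 0.49 × 0.18 = 0.0882
  M4: 0.08 × 0.112 = 0.00896
Normalizing constant = 0.17406.
The ratio is 0.00896 / 0.0297 (the normalizer cancels) = 0.302.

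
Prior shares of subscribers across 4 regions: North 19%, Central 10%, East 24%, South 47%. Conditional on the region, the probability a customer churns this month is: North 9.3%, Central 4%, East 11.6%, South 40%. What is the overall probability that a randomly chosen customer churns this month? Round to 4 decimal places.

0.2375

Compute prior × likelihood for every hypothesis:
  North: 0.19 × 0.093 = 0.01767
  Central: 0.1 × 0.04 = 0.004
  East: 0.24 × 0.116 = 0.02784
  South: 0.47 × 0.4 = 0.188
P(churn) = 0.01767 + 0.004 + 0.02784 + 0.188 = 0.23751 → 0.2375.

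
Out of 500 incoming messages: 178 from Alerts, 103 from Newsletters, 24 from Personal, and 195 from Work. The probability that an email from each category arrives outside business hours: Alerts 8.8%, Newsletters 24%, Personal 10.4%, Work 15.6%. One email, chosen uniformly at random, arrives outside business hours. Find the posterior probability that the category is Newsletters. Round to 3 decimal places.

0.337

Unnormalized posteriors (prior × likelihood):
  Alerts: 0.356 × 0.088 = 0.031328
  Newsletters: 0.206 × 0.24 = 0.04944
  Personal: 0.048 × 0.104 = 0.004992
  Work: 0.39 × 0.156 = 0.06084
Total = 0.1466.
P(Newsletters | evidence) = 0.04944 / 0.1466 ≈ 0.337.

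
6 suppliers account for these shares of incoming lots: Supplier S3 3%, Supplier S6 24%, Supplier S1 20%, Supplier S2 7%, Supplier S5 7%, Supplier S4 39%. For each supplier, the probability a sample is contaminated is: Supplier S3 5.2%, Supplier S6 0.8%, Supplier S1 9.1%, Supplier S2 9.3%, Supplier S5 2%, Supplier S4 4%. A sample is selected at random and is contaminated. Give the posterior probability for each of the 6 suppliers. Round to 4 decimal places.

By Bayes' rule, posterior ∝ prior × likelihood:
  Supplier S3: 0.03 × 0.052 = 0.00156
  Supplier S6: 0.24 × 0.008 = 0.00192
  Supplier S1: 0.2 × 0.091 = 0.0182
  Supplier S2: 0.07 × 0.093 = 0.00651
  Supplier S5: 0.07 × 0.02 = 0.0014
  Supplier S4: 0.39 × 0.04 = 0.0156
Sum = 0.04519.
P(Supplier S3 | contaminated) = 0.00156/0.04519 ≈ 0.0345
P(Supplier S6 | contaminated) = 0.00192/0.04519 ≈ 0.0425
P(Supplier S1 | contaminated) = 0.0182/0.04519 ≈ 0.4027
P(Supplier S2 | contaminated) = 0.00651/0.04519 ≈ 0.1441
P(Supplier S5 | contaminated) = 0.0014/0.04519 ≈ 0.0310
P(Supplier S4 | contaminated) = 0.0156/0.04519 ≈ 0.3452

Supplier S3 0.0345, Supplier S6 0.0425, Supplier S1 0.4027, Supplier S2 0.1441, Supplier S5 0.0310, Supplier S4 0.3452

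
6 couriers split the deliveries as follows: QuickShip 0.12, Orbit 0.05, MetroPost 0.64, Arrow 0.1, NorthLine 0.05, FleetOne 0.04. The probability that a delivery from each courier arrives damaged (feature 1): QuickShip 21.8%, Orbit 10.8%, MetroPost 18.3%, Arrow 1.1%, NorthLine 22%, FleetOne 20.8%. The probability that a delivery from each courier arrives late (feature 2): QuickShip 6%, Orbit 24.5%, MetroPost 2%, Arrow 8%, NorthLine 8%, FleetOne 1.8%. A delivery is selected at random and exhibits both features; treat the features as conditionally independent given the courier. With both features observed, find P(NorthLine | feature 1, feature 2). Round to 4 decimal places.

Prior × likelihood for each hypothesis:
  QuickShip: 0.12 × 0.218 × 0.06 = 0.0015696
  Orbit: 0.05 × 0.108 × 0.245 = 0.001323
  MetroPost: 0.64 × 0.183 × 0.02 = 0.0023424
  Arrow: 0.1 × 0.011 × 0.08 = 0.000088
  NorthLine: 0.05 × 0.22 × 0.08 = 0.00088
  FleetOne: 0.04 × 0.208 × 0.018 = 0.00014976
Sum = 0.00635276.
P(NorthLine | evidence) = 0.00088 / 0.00635276 ≈ 0.1385.

0.1385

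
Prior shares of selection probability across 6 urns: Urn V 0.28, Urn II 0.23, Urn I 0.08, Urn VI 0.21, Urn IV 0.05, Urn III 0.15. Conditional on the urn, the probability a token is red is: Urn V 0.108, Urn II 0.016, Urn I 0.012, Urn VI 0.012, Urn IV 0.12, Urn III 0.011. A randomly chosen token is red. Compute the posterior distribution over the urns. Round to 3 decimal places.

By Bayes' rule, posterior ∝ prior × likelihood:
  Urn V: 0.28 × 0.108 = 0.03024
  Urn II: 0.23 × 0.016 = 0.00368
  Urn I: 0.08 × 0.012 = 0.00096
  Urn VI: 0.21 × 0.012 = 0.00252
  Urn IV: 0.05 × 0.12 = 0.006
  Urn III: 0.15 × 0.011 = 0.00165
Normalizing constant = 0.04505.
P(Urn V | red) = 0.03024/0.04505 ≈ 0.671
P(Urn II | red) = 0.00368/0.04505 ≈ 0.082
P(Urn I | red) = 0.00096/0.04505 ≈ 0.021
P(Urn VI | red) = 0.00252/0.04505 ≈ 0.056
P(Urn IV | red) = 0.006/0.04505 ≈ 0.133
P(Urn III | red) = 0.00165/0.04505 ≈ 0.037
(Check: 0.671+0.082+0.021+0.056+0.133+0.037 = 1.000.)

Urn V 0.671, Urn II 0.082, Urn I 0.021, Urn VI 0.056, Urn IV 0.133, Urn III 0.037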